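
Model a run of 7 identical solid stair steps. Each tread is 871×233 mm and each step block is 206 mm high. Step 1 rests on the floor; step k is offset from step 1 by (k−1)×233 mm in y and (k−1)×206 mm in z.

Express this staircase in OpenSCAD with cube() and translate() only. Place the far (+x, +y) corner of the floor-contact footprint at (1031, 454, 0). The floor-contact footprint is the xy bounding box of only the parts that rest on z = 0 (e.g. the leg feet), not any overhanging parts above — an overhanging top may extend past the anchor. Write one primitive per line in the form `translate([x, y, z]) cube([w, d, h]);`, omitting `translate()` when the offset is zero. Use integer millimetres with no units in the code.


translate([160, 221, 0]) cube([871, 233, 206]);
translate([160, 454, 206]) cube([871, 233, 206]);
translate([160, 687, 412]) cube([871, 233, 206]);
translate([160, 920, 618]) cube([871, 233, 206]);
translate([160, 1153, 824]) cube([871, 233, 206]);
translate([160, 1386, 1030]) cube([871, 233, 206]);
translate([160, 1619, 1236]) cube([871, 233, 206]);


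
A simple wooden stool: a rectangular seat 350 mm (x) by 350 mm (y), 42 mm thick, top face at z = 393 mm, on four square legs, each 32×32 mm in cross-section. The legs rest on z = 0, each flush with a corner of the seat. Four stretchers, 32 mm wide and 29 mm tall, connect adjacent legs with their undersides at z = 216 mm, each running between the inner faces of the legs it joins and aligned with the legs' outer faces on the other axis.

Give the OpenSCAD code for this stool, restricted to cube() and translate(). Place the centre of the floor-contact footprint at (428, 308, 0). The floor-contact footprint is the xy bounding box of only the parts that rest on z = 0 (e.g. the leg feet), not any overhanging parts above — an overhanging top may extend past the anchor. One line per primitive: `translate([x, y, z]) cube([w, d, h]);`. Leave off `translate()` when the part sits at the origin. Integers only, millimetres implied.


translate([253, 133, 351]) cube([350, 350, 42]);
translate([253, 133, 0]) cube([32, 32, 351]);
translate([571, 133, 0]) cube([32, 32, 351]);
translate([253, 451, 0]) cube([32, 32, 351]);
translate([571, 451, 0]) cube([32, 32, 351]);
translate([285, 133, 216]) cube([286, 32, 29]);
translate([285, 451, 216]) cube([286, 32, 29]);
translate([253, 165, 216]) cube([32, 286, 29]);
translate([571, 165, 216]) cube([32, 286, 29]);


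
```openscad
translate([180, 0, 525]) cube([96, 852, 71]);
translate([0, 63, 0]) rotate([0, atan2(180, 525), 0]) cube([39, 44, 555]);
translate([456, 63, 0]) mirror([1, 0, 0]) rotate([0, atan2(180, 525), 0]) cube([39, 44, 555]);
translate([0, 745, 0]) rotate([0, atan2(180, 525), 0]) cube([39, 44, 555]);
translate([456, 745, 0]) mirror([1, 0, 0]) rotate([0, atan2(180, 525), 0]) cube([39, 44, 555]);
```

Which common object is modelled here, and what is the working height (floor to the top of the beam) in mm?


A sawhorse. The overall height is 596 mm.

A beam across two mirrored pairs of raked legs — a sawhorse. The beam's underside is at z = 525 (matching the legs' vertical rise in atan2(180, 525)) and the beam is 71 mm tall, so its top is at 525 + 71 = 596 mm. The raked legs top out at the beam's underside, so that is the highest point.


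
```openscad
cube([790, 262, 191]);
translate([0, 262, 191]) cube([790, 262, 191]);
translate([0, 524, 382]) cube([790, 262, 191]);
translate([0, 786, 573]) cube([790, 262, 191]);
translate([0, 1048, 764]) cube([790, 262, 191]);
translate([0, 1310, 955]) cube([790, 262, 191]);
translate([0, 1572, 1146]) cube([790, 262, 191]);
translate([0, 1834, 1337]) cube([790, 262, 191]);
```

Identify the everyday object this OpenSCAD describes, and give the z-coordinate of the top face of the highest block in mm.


A staircase. The total rise is 1528 mm.

8 identical blocks, each offset up and back from the previous — a staircase. Each step is 191 mm tall and there are 8 of them, so the total rise is 8 × 191 = 1528 mm.


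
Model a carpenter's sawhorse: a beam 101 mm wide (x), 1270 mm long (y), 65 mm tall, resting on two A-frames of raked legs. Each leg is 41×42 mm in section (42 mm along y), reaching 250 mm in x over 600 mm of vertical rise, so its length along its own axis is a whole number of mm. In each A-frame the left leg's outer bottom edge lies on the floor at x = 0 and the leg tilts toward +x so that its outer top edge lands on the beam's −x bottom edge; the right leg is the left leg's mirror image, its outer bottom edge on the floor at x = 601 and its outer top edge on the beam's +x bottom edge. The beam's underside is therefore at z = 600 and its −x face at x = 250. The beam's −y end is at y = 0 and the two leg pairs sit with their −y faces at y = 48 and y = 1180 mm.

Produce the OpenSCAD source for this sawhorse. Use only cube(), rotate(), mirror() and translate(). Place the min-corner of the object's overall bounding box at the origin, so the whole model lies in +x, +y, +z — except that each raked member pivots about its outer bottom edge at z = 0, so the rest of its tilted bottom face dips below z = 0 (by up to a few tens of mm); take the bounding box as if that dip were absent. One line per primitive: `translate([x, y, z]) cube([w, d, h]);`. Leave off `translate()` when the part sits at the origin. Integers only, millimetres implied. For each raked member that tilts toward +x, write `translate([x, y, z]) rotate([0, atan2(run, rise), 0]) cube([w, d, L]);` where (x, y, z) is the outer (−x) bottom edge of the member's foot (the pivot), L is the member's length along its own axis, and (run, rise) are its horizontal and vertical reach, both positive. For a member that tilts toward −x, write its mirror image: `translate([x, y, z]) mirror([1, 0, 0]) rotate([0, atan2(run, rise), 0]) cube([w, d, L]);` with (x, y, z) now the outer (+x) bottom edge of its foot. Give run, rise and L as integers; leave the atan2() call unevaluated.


// leg length = √(250² + 600²) = 650
// right-leg outer foot x = 2·250 + 101 = 601
// beam min-corner = (250, 0, 600)
translate([250, 0, 600]) cube([101, 1270, 65]);
translate([0, 48, 0]) rotate([0, atan2(250, 600), 0]) cube([41, 42, 650]);
translate([601, 48, 0]) mirror([1, 0, 0]) rotate([0, atan2(250, 600), 0]) cube([41, 42, 650]);
translate([0, 1180, 0]) rotate([0, atan2(250, 600), 0]) cube([41, 42, 650]);
translate([601, 1180, 0]) mirror([1, 0, 0]) rotate([0, atan2(250, 600), 0]) cube([41, 42, 650]);


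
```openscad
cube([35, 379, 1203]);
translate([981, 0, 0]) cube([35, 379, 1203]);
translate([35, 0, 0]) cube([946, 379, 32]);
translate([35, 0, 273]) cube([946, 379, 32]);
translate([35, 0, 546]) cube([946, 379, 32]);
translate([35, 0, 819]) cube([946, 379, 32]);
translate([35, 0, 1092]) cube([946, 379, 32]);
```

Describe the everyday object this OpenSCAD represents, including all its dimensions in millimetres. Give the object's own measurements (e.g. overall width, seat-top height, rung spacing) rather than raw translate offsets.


An open bookshelf. Two side panels, each 35 mm thick, 379 mm deep and 1203 mm tall, stand 1016 mm apart (outside-to-outside). Between them sit 5 shelves, each 32 mm thick and 379 mm deep, spanning the full gap between the sides. The bottom shelf rests on the floor (its underside at z = 0) and the clear gap between one shelf's top and the next shelf's underside is 241 mm.


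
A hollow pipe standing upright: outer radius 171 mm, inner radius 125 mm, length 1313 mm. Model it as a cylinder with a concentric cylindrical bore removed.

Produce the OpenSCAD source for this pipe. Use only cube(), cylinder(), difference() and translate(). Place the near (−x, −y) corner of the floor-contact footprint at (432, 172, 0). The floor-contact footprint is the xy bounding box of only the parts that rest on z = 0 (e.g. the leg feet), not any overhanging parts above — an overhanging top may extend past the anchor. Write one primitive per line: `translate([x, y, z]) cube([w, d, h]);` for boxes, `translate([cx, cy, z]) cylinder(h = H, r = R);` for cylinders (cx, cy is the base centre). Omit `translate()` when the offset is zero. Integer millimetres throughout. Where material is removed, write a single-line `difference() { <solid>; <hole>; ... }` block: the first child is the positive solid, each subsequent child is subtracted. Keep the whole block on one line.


difference() { translate([603, 343, 0]) cylinder(h = 1313, r = 171); translate([603, 343, 0]) cylinder(h = 1313, r = 125); }


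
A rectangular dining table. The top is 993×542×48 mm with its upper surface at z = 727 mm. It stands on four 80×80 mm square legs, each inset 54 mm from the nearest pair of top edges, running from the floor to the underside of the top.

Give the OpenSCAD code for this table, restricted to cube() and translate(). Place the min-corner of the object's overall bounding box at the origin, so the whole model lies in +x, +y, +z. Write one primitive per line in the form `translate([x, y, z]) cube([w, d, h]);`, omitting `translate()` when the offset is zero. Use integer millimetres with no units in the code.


translate([0, 0, 679]) cube([993, 542, 48]);
translate([54, 54, 0]) cube([80, 80, 679]);
translate([859, 54, 0]) cube([80, 80, 679]);
translate([54, 408, 0]) cube([80, 80, 679]);
translate([859, 408, 0]) cube([80, 80, 679]);


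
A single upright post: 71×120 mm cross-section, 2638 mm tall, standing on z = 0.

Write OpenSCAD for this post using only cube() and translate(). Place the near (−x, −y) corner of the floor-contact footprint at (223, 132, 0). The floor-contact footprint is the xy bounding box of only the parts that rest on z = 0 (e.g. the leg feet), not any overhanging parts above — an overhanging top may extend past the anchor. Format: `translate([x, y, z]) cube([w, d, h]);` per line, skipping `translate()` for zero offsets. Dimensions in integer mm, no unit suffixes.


translate([223, 132, 0]) cube([71, 120, 2638]);


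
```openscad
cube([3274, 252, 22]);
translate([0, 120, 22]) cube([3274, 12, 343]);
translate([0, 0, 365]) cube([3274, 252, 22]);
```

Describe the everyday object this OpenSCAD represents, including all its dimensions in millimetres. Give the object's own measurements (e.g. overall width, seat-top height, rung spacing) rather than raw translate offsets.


An I-beam lying along x, 3274 mm long. Overall section height 387 mm. Two flanges 252 mm wide (y) and 22 mm thick, one on the floor and one at the top; a web 12 mm thick runs between them, centred on the flange width.


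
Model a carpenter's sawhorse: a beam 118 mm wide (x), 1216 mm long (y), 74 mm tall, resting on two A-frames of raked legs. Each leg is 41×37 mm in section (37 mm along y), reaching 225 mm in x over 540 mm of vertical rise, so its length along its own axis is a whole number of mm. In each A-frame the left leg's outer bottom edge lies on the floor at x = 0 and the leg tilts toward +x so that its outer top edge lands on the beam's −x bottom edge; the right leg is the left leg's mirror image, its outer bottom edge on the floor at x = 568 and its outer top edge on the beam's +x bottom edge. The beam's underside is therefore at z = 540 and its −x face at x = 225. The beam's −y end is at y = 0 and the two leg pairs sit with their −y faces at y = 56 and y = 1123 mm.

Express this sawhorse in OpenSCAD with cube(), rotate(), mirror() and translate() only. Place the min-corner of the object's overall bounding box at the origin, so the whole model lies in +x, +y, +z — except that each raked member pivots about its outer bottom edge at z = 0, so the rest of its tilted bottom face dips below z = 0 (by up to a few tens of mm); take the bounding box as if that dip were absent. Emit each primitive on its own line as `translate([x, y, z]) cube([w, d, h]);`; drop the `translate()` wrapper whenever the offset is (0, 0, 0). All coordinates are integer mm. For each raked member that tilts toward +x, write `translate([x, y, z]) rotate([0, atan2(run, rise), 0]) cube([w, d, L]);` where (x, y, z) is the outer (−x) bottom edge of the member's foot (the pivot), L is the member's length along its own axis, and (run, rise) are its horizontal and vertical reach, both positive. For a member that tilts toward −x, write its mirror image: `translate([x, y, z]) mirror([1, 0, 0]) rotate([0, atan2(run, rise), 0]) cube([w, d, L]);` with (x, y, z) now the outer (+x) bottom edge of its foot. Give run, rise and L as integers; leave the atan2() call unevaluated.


// leg length = √(225² + 540²) = 585
// right-leg outer foot x = 2·225 + 118 = 568
// beam min-corner = (225, 0, 540)
translate([225, 0, 540]) cube([118, 1216, 74]);
translate([0, 56, 0]) rotate([0, atan2(225, 540), 0]) cube([41, 37, 585]);
translate([568, 56, 0]) mirror([1, 0, 0]) rotate([0, atan2(225, 540), 0]) cube([41, 37, 585]);
translate([0, 1123, 0]) rotate([0, atan2(225, 540), 0]) cube([41, 37, 585]);
translate([568, 1123, 0]) mirror([1, 0, 0]) rotate([0, atan2(225, 540), 0]) cube([41, 37, 585]);


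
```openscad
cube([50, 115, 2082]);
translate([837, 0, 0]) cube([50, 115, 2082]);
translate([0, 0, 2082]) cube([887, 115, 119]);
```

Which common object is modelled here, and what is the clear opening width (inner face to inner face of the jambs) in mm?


A door frame. The clear opening width is 787 mm.

Two 2082 mm tall posts with a header on top — a door frame. The left jamb is 50 mm wide at x = 0; the right jamb starts at x = 837. The clear opening is 837 − 50 = 787 mm.


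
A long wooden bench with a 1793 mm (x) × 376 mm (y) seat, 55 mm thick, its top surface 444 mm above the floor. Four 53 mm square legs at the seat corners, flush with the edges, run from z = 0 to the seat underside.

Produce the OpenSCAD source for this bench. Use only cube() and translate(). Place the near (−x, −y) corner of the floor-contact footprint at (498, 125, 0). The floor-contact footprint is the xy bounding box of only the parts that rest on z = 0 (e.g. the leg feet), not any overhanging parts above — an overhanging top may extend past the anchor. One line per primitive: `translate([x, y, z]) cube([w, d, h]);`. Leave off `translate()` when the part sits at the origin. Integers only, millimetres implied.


translate([498, 125, 389]) cube([1793, 376, 55]);
translate([498, 125, 0]) cube([53, 53, 389]);
translate([498, 448, 0]) cube([53, 53, 389]);
translate([2238, 125, 0]) cube([53, 53, 389]);
translate([2238, 448, 0]) cube([53, 53, 389]);


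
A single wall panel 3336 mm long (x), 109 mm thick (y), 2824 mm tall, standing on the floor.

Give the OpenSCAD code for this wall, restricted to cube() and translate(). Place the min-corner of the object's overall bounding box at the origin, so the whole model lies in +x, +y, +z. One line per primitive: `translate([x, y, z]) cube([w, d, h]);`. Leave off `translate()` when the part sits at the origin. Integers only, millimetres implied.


cube([3336, 109, 2824]);


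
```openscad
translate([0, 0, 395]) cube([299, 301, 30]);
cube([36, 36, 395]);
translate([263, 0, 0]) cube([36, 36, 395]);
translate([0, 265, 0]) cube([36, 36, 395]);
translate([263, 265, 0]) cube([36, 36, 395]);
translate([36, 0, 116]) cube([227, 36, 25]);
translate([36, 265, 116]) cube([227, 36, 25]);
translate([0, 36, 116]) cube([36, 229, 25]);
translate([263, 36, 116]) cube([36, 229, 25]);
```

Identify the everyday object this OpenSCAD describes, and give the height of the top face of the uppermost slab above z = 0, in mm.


A stool. The seat height is 425 mm.

A 299×301×30 slab at z = 395 on four corner posts — a stool. The seat top is 395 + 30 = 425 mm.


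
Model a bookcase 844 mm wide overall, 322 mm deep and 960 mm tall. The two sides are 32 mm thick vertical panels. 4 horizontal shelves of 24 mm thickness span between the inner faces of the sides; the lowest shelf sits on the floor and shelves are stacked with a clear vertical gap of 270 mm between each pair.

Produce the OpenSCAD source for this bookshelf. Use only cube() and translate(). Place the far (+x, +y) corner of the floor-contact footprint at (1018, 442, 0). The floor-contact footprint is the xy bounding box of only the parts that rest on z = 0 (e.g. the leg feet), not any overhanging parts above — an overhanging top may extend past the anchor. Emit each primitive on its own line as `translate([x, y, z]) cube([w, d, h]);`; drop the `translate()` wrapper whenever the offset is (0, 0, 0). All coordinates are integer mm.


translate([174, 120, 0]) cube([32, 322, 960]);
translate([986, 120, 0]) cube([32, 322, 960]);
translate([206, 120, 0]) cube([780, 322, 24]);
translate([206, 120, 294]) cube([780, 322, 24]);
translate([206, 120, 588]) cube([780, 322, 24]);
translate([206, 120, 882]) cube([780, 322, 24]);


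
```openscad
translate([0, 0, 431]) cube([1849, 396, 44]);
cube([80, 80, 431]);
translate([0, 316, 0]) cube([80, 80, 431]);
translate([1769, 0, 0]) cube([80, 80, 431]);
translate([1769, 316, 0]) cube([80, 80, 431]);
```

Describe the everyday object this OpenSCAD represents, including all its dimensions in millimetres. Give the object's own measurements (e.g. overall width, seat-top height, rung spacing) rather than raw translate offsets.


A bench: a 1849×396 mm seat slab, 44 mm thick, top at z = 475 mm, on four 80×80 mm square legs flush with the seat corners and standing on z = 0.


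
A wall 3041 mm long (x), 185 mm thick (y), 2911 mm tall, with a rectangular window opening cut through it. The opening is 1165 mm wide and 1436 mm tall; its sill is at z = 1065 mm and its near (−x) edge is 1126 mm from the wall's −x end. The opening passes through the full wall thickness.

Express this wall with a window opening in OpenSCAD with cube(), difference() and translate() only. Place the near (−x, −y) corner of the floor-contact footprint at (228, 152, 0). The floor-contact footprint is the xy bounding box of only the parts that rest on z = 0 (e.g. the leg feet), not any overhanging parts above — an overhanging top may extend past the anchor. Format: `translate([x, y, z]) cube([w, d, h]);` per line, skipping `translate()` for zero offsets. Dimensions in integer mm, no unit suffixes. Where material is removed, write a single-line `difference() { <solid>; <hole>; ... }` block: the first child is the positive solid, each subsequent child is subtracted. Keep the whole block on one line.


difference() { translate([228, 152, 0]) cube([3041, 185, 2911]); translate([1354, 152, 1065]) cube([1165, 185, 1436]); }


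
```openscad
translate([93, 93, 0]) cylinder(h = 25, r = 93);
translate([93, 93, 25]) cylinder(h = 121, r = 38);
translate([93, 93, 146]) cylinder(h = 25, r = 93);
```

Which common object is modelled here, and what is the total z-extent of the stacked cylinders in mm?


A spool. The overall height is 171 mm.

Three coaxial cylinders, large–small–large — a spool. Two 25 mm flanges and a 121 mm core give 25 + 121 + 25 = 171 mm.


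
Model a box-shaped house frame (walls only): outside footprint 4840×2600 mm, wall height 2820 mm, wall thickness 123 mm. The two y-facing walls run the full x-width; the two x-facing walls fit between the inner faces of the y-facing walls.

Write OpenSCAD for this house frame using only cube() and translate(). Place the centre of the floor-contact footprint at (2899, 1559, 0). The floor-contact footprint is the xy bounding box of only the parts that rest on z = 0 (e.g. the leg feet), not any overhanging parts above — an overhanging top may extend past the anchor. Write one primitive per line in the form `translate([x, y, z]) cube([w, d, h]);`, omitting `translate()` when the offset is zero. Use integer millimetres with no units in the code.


translate([479, 259, 0]) cube([4840, 123, 2820]);
translate([479, 2736, 0]) cube([4840, 123, 2820]);
translate([479, 382, 0]) cube([123, 2354, 2820]);
translate([5196, 382, 0]) cube([123, 2354, 2820]);


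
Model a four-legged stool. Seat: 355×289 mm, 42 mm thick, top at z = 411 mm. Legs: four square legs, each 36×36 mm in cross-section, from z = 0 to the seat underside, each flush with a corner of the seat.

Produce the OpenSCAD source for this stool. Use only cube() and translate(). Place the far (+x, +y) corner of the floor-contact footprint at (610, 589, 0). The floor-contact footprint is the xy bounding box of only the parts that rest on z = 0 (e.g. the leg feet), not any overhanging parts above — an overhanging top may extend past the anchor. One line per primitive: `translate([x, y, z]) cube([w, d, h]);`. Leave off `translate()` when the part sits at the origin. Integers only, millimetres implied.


// leg_h = 411 - 42 = 369
translate([255, 300, 369]) cube([355, 289, 42]);
translate([255, 300, 0]) cube([36, 36, 369]);
translate([574, 300, 0]) cube([36, 36, 369]);
translate([255, 553, 0]) cube([36, 36, 369]);
translate([574, 553, 0]) cube([36, 36, 369]);


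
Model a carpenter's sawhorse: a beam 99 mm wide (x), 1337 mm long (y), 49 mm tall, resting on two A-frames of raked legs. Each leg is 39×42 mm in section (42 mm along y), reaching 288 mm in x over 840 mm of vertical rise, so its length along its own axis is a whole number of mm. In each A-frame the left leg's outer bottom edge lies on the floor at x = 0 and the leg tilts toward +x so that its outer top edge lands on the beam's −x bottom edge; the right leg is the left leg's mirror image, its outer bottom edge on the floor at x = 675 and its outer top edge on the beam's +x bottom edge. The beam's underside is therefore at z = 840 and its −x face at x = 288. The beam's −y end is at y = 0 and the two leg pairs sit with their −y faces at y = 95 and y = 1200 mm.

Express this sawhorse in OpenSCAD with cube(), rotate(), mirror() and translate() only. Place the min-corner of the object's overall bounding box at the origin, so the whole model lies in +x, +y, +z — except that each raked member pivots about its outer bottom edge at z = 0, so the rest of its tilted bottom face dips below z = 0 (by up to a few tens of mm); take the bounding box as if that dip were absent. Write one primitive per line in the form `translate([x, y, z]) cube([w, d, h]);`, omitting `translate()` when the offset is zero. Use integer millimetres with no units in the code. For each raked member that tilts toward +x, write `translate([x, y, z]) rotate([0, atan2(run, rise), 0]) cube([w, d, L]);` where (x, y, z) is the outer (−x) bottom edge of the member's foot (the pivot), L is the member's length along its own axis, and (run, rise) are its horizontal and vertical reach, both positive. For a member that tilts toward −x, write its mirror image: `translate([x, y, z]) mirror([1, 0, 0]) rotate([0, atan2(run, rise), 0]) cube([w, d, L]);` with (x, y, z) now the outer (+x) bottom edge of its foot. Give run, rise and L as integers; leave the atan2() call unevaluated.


translate([288, 0, 840]) cube([99, 1337, 49]);
translate([0, 95, 0]) rotate([0, atan2(288, 840), 0]) cube([39, 42, 888]);
translate([675, 95, 0]) mirror([1, 0, 0]) rotate([0, atan2(288, 840), 0]) cube([39, 42, 888]);
translate([0, 1200, 0]) rotate([0, atan2(288, 840), 0]) cube([39, 42, 888]);
translate([675, 1200, 0]) mirror([1, 0, 0]) rotate([0, atan2(288, 840), 0]) cube([39, 42, 888]);


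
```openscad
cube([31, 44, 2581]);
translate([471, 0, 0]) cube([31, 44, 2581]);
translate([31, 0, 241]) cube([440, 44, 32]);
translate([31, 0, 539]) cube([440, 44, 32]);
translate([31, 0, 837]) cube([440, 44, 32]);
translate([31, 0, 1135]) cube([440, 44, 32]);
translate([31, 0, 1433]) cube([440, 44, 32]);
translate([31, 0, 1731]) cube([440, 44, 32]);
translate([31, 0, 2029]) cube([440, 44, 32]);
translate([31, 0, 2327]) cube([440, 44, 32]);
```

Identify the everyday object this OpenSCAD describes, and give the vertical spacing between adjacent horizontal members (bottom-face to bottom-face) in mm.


A ladder. The rung spacing is 298 mm.

Two tall 31×44 posts with 8 short bars between them — a ladder. Adjacent rungs sit at z = 241 and z = 539, so the spacing is 539 − 241 = 298 mm.


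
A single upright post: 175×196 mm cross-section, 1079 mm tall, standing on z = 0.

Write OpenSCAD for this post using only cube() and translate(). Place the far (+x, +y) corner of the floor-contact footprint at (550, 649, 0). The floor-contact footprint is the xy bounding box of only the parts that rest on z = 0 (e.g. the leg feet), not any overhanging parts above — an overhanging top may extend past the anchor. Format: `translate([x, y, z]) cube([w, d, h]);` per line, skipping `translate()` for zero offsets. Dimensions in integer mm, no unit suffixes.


translate([375, 453, 0]) cube([175, 196, 1079]);


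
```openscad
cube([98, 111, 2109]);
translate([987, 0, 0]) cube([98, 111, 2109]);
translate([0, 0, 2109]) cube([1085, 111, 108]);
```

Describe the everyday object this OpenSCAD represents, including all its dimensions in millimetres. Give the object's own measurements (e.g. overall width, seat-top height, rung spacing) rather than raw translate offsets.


A door frame. The clear opening is 889 mm wide and 2109 mm high. Two 98 mm wide jambs, 111 mm deep, stand either side of the opening from the floor to the top of the opening. A 108 mm thick head sits across the top of both jambs, spanning the full outside width of the frame.


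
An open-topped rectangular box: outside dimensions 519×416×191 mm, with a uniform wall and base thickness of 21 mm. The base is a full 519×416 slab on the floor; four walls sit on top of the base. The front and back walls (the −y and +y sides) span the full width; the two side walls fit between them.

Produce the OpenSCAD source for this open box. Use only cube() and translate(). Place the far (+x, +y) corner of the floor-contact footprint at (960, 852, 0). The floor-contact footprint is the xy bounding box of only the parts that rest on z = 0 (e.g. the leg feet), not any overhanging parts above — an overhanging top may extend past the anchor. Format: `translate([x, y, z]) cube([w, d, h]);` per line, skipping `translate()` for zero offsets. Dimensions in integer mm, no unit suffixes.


translate([441, 436, 0]) cube([519, 416, 21]);
translate([441, 436, 21]) cube([519, 21, 170]);
translate([441, 831, 21]) cube([519, 21, 170]);
translate([441, 457, 21]) cube([21, 374, 170]);
translate([939, 457, 21]) cube([21, 374, 170]);


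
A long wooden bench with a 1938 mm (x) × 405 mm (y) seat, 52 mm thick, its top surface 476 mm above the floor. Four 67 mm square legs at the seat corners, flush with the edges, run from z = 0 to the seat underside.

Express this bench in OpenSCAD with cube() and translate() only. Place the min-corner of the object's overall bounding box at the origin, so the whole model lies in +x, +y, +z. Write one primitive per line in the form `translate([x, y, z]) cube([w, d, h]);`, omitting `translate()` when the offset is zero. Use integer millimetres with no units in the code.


translate([0, 0, 424]) cube([1938, 405, 52]);
cube([67, 67, 424]);
translate([0, 338, 0]) cube([67, 67, 424]);
translate([1871, 0, 0]) cube([67, 67, 424]);
translate([1871, 338, 0]) cube([67, 67, 424]);


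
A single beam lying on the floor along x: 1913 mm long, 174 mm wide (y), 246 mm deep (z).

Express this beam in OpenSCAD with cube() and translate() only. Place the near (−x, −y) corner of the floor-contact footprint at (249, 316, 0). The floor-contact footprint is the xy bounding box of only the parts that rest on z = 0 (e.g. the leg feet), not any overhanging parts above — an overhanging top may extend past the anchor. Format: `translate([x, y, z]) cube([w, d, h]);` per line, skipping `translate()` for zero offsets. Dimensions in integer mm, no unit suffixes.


translate([249, 316, 0]) cube([1913, 174, 246]);


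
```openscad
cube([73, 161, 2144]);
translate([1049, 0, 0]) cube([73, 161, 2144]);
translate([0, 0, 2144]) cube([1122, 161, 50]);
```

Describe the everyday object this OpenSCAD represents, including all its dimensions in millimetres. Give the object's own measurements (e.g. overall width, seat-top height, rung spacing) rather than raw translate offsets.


A door frame. The clear opening is 976 mm wide and 2144 mm high. Two 73 mm wide jambs, 161 mm deep, stand either side of the opening from the floor to the top of the opening. A 50 mm thick head sits across the top of both jambs, spanning the full outside width of the frame.


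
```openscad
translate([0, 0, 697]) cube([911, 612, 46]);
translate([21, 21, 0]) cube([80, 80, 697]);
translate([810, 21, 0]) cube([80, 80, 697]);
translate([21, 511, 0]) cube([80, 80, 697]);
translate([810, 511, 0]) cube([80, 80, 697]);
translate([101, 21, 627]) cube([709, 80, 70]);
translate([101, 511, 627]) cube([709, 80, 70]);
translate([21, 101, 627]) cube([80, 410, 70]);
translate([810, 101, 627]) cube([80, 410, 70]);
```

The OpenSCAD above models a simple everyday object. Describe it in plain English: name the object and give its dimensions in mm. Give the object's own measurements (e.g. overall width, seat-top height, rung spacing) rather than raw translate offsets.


A table: top 911 mm (x) × 612 mm (y), 46 mm thick, upper face at z = 743 mm, on four 80×80 mm square legs, each inset 21 mm from the nearest pair of top edges from z = 0 to the bottom of the top. Four apron rails, 80 mm thick and 70 mm tall, run between adjacent legs with their top edges flush with the underside of the top and their outer faces flush with the legs' outer faces.


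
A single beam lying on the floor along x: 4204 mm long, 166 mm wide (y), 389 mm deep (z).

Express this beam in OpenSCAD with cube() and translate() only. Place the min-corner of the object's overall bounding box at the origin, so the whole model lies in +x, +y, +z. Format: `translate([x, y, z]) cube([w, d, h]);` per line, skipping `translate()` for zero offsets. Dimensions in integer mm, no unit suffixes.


cube([4204, 166, 389]);


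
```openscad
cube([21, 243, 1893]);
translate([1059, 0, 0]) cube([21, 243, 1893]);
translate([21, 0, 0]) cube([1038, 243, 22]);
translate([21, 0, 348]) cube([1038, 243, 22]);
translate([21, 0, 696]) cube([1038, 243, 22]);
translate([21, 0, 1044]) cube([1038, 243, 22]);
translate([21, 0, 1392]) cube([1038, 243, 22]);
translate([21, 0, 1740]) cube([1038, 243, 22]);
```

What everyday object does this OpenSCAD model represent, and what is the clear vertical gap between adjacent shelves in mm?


A bookshelf. The clear shelf gap is 326 mm.

Two tall side panels with 6 horizontal boards between them — a bookshelf. The first two shelf undersides are at z = 0 and z = 348; with shelf thickness 22, the clear gap is 348 − 0 − 22 = 326 mm.


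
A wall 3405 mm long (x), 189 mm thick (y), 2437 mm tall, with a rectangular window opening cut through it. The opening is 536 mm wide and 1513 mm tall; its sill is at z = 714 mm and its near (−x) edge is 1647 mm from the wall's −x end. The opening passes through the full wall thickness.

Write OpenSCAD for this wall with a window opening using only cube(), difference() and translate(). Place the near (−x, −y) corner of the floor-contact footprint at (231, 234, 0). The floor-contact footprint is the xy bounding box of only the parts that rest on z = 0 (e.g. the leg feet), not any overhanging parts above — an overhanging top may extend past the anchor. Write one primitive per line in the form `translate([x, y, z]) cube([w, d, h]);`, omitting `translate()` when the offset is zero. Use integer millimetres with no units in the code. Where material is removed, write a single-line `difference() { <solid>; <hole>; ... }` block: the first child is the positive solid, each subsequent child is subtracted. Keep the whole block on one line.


difference() { translate([231, 234, 0]) cube([3405, 189, 2437]); translate([1878, 234, 714]) cube([536, 189, 1513]); }


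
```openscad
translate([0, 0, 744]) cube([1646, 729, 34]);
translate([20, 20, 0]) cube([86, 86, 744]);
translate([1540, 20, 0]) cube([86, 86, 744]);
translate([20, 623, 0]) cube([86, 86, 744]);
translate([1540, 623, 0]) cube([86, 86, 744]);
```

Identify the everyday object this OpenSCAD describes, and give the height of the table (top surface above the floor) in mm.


A table. The table height is 778 mm.

A 1646×729×34 slab sits at z = 744 on four 86 mm square posts — a table. The top surface is at 744 + 34 = 778 mm.


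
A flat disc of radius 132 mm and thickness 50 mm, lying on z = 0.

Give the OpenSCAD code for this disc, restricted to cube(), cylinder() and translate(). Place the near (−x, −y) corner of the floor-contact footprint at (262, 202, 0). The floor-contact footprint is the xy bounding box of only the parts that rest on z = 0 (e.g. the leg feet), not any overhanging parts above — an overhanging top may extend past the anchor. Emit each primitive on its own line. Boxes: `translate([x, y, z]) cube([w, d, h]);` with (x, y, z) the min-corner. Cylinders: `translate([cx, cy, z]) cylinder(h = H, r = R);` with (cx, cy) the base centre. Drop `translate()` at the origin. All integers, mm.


translate([394, 334, 0]) cylinder(h = 50, r = 132);


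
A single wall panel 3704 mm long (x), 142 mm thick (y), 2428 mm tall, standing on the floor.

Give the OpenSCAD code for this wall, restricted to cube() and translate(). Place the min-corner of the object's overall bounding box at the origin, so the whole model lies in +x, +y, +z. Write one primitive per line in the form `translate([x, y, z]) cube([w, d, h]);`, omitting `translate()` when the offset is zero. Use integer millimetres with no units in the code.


cube([3704, 142, 2428]);


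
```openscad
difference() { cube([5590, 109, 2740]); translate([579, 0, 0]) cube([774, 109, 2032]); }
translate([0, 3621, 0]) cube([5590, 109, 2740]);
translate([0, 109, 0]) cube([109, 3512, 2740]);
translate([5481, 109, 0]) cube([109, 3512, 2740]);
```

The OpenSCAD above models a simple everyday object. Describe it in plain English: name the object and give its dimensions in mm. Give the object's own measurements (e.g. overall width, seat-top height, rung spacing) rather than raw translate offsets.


A single room: four walls, each 2740 mm tall and 109 mm thick, enclosing an outside footprint 5590×3730 mm (x × y), no floor or roof. The front and back walls (−y and +y sides) run the full x-width; the side walls fit between their inner faces. A door opening 774 mm wide and 2032 mm tall is cut through the front wall from the floor up, its −x edge 579 mm from the wall's −x end.


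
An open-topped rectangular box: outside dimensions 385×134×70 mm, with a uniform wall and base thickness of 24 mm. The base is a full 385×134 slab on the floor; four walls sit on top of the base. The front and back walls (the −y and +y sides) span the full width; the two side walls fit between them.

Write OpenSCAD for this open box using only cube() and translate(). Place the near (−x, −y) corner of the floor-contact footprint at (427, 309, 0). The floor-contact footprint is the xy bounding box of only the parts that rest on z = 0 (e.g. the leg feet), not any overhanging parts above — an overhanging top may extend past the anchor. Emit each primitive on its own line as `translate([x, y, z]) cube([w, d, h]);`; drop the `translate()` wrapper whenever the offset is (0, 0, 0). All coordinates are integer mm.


translate([427, 309, 0]) cube([385, 134, 24]);
translate([427, 309, 24]) cube([385, 24, 46]);
translate([427, 419, 24]) cube([385, 24, 46]);
translate([427, 333, 24]) cube([24, 86, 46]);
translate([788, 333, 24]) cube([24, 86, 46]);


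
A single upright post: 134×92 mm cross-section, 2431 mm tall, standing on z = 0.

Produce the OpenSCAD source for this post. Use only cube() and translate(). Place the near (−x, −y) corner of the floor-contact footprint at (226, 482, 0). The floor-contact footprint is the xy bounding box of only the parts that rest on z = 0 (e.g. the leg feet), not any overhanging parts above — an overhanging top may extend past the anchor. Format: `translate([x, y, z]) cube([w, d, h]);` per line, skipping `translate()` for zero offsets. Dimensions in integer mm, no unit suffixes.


translate([226, 482, 0]) cube([134, 92, 2431]);


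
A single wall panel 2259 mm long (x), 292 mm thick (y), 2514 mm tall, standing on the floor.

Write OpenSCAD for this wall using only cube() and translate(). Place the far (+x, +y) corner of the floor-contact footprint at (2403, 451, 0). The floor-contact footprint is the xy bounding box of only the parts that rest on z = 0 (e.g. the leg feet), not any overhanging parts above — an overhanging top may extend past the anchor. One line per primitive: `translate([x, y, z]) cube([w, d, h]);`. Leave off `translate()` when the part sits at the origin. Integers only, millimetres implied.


translate([144, 159, 0]) cube([2259, 292, 2514]);


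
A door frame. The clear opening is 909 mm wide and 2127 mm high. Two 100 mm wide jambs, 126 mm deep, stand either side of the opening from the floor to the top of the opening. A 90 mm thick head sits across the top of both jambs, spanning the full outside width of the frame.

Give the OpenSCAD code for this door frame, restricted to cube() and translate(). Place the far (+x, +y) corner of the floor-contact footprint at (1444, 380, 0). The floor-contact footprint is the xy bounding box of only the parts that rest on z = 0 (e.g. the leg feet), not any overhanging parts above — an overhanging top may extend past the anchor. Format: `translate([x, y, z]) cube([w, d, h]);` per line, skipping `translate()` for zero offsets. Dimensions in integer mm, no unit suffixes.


translate([335, 254, 0]) cube([100, 126, 2127]);
translate([1344, 254, 0]) cube([100, 126, 2127]);
translate([335, 254, 2127]) cube([1109, 126, 90]);


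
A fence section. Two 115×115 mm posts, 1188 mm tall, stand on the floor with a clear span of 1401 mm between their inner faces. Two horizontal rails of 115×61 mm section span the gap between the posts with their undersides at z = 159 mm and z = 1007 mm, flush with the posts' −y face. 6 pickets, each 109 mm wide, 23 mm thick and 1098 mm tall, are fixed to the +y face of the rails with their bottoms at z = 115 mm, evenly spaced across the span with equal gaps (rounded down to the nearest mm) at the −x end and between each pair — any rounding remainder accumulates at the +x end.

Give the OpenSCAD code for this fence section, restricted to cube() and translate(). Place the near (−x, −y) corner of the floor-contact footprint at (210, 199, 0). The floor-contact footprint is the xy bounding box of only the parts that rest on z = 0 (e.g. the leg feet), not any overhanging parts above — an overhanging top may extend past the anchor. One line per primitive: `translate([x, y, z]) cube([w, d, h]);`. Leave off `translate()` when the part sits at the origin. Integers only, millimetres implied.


translate([210, 199, 0]) cube([115, 115, 1188]);
translate([1726, 199, 0]) cube([115, 115, 1188]);
translate([325, 199, 159]) cube([1401, 115, 61]);
translate([325, 199, 1007]) cube([1401, 115, 61]);
translate([431, 314, 115]) cube([109, 23, 1098]);
translate([646, 314, 115]) cube([109, 23, 1098]);
translate([861, 314, 115]) cube([109, 23, 1098]);
translate([1076, 314, 115]) cube([109, 23, 1098]);
translate([1291, 314, 115]) cube([109, 23, 1098]);
translate([1506, 314, 115]) cube([109, 23, 1098]);


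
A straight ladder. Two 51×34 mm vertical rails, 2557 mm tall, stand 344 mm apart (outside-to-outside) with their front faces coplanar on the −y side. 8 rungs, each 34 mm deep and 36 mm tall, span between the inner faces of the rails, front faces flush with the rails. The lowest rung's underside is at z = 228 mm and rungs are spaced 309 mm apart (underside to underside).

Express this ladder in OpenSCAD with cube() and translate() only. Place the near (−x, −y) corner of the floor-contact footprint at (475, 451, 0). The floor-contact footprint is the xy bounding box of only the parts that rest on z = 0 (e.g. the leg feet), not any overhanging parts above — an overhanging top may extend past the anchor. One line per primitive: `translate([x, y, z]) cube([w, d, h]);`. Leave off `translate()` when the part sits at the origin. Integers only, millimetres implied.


translate([475, 451, 0]) cube([51, 34, 2557]);
translate([768, 451, 0]) cube([51, 34, 2557]);
translate([526, 451, 228]) cube([242, 34, 36]);
translate([526, 451, 537]) cube([242, 34, 36]);
translate([526, 451, 846]) cube([242, 34, 36]);
translate([526, 451, 1155]) cube([242, 34, 36]);
translate([526, 451, 1464]) cube([242, 34, 36]);
translate([526, 451, 1773]) cube([242, 34, 36]);
translate([526, 451, 2082]) cube([242, 34, 36]);
translate([526, 451, 2391]) cube([242, 34, 36]);
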